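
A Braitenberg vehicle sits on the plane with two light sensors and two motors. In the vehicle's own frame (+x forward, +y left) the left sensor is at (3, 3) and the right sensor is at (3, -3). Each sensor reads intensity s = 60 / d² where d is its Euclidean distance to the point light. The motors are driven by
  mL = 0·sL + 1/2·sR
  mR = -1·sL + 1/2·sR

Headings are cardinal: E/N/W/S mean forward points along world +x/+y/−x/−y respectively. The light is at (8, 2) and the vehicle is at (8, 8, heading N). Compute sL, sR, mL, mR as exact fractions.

left sensor world pos  = (5, 11); dL² = 90
right sensor world pos = (11, 11); dR² = 90
sL = 60/90 = 2/3
sR = 60/90 = 2/3
mL = 0·sL + 1/2·sR = 1/3
mR = -1·sL + 1/2·sR = -1/3

2/3 2/3 1/3 -1/3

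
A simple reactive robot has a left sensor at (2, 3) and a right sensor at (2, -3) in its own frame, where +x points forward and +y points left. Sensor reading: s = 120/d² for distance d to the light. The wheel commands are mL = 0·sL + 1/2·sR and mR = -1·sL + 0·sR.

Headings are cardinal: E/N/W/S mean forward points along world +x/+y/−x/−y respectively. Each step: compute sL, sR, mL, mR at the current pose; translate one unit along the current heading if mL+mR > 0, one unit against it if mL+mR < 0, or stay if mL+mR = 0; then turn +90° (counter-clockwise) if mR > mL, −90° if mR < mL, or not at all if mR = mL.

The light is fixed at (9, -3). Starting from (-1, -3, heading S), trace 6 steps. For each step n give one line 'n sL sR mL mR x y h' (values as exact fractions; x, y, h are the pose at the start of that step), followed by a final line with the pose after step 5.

0 120/53 120/173 60/173 -120/53 -1 -3 S
1 30/37 3/4 3/8 -30/37 -1 -2 W
2 40/51 8/3 4/3 -40/51 0 -2 N
3 60/37 12/5 6/5 -60/37 0 -1 E
4 120/49 120/169 60/169 -120/49 -1 -1 S
5 5/6 2/3 1/3 -5/6 -1 0 W
final 0 0 N

n=0: pose=(-1,-3,S); sL=120/53, sR=120/173; mL=60/173, mR=-120/53; mL+mR=-17580/9169 → advance -1; mR−mL=-23940/9169 → turn -1·90°
n=1: pose=(-1,-2,W); sL=30/37, sR=3/4; mL=3/8, mR=-30/37; mL+mR=-129/296 → advance -1; mR−mL=-351/296 → turn -1·90°
n=2: pose=(0,-2,N); sL=40/51, sR=8/3; mL=4/3, mR=-40/51; mL+mR=28/51 → advance +1; mR−mL=-36/17 → turn -1·90°
n=3: pose=(0,-1,E); sL=60/37, sR=12/5; mL=6/5, mR=-60/37; mL+mR=-78/185 → advance -1; mR−mL=-522/185 → turn -1·90°
n=4: pose=(-1,-1,S); sL=120/49, sR=120/169; mL=60/169, mR=-120/49; mL+mR=-17340/8281 → advance -1; mR−mL=-23220/8281 → turn -1·90°
n=5: pose=(-1,0,W); sL=5/6, sR=2/3; mL=1/3, mR=-5/6; mL+mR=-1/2 → advance -1; mR−mL=-7/6 → turn -1·90°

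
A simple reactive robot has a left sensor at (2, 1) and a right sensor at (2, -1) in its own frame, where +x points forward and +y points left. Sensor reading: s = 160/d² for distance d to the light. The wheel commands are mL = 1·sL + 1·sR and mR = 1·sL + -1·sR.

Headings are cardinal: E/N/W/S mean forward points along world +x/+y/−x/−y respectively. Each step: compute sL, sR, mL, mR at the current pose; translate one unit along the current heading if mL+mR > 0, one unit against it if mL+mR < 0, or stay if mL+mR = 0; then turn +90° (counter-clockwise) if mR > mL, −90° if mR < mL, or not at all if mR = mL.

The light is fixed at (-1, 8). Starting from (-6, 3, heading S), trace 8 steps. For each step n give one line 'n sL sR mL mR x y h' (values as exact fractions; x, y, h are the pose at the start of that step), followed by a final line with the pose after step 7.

0 32/13 32/17 960/221 128/221 -6 3 S
1 80/49 80/37 6880/1813 -960/1813 -6 2 W
2 32/13 160/41 3392/533 -768/533 -7 2 N
3 5 40/13 105/13 25/13 -7 3 E
4 32/13 32/17 960/221 128/221 -6 3 S
5 80/49 80/37 6880/1813 -960/1813 -6 2 W
6 32/13 160/41 3392/533 -768/533 -7 2 N
7 5 40/13 105/13 25/13 -7 3 E
final -6 3 S

n=0: pose=(-6,3,S); sL=32/13, sR=32/17; mL=960/221, mR=128/221; mL+mR=64/13 → advance +1; mR−mL=-64/17 → turn -1·90°
n=1: pose=(-6,2,W); sL=80/49, sR=80/37; mL=6880/1813, mR=-960/1813; mL+mR=160/49 → advance +1; mR−mL=-160/37 → turn -1·90°
n=2: pose=(-7,2,N); sL=32/13, sR=160/41; mL=3392/533, mR=-768/533; mL+mR=64/13 → advance +1; mR−mL=-320/41 → turn -1·90°
n=3: pose=(-7,3,E); sL=5, sR=40/13; mL=105/13, mR=25/13; mL+mR=10 → advance +1; mR−mL=-80/13 → turn -1·90°
n=4: pose=(-6,3,S); sL=32/13, sR=32/17; mL=960/221, mR=128/221; mL+mR=64/13 → advance +1; mR−mL=-64/17 → turn -1·90°
n=5: pose=(-6,2,W); sL=80/49, sR=80/37; mL=6880/1813, mR=-960/1813; mL+mR=160/49 → advance +1; mR−mL=-160/37 → turn -1·90°
n=6: pose=(-7,2,N); sL=32/13, sR=160/41; mL=3392/533, mR=-768/533; mL+mR=64/13 → advance +1; mR−mL=-320/41 → turn -1·90°
n=7: pose=(-7,3,E); sL=5, sR=40/13; mL=105/13, mR=25/13; mL+mR=10 → advance +1; mR−mL=-80/13 → turn -1·90°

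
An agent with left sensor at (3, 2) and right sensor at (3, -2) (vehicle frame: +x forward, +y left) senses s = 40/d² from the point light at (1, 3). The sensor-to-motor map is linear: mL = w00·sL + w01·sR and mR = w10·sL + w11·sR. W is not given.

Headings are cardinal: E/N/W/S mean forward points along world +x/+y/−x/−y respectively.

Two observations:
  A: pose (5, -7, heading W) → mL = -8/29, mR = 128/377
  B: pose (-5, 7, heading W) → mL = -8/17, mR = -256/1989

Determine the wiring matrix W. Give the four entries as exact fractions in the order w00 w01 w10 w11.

-1 0 -1 1

obs A: pose=(5,-7,W) → sL=8/29, sR=8/13, mL=-8/29, mR=128/377
obs B: pose=(-5,7,W) → sL=8/17, sR=40/117, mL=-8/17, mR=-256/1989
sensor matrix S = [[8/29, 8/13], [8/17, 40/117]]; det S = -11264/57681
solve [mL_A; mL_B] = S·[w00; w01] and [mR_A; mR_B] = S·[w10; w11]:
  w00 = -1, w01 = 0, w10 = -1, w11 = 1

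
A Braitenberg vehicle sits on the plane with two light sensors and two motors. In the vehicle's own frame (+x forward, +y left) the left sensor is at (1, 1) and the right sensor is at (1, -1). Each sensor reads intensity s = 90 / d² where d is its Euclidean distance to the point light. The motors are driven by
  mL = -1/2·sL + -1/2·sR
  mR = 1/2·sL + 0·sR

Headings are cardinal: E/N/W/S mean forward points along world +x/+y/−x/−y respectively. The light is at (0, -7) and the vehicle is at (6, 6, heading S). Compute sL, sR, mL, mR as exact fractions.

90/193 90/169 -16290/32617 45/193

left sensor world pos  = (7, 5); dL² = 193
right sensor world pos = (5, 5); dR² = 169
sL = 90/193 = 90/193
sR = 90/169 = 90/169
mL = -1/2·sL + -1/2·sR = -16290/32617
mR = 1/2·sL + 0·sR = 45/193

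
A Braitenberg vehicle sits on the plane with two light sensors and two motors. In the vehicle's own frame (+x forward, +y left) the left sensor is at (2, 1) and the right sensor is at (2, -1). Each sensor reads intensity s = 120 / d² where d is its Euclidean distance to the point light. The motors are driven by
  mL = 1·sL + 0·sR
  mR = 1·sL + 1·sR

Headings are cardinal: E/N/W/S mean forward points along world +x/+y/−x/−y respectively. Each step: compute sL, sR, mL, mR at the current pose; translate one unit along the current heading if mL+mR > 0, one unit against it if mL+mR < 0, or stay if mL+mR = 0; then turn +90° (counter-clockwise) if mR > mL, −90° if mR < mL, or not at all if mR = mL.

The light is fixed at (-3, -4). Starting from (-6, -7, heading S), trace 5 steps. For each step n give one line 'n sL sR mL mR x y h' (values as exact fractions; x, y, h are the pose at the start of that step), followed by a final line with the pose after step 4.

0 120/29 120/41 120/29 8400/1189 -6 -7 S
1 12 60/13 12 216/13 -6 -8 E
2 120/13 24 120/13 432/13 -5 -8 N
3 15/4 6 15/4 39/4 -5 -7 W
4 120/29 120/41 120/29 8400/1189 -6 -7 S
final -6 -8 E

n=0: pose=(-6,-7,S); sL=120/29, sR=120/41; mL=120/29, mR=8400/1189; mL+mR=13320/1189 → advance +1; mR−mL=120/41 → turn +1·90°
n=1: pose=(-6,-8,E); sL=12, sR=60/13; mL=12, mR=216/13; mL+mR=372/13 → advance +1; mR−mL=60/13 → turn +1·90°
n=2: pose=(-5,-8,N); sL=120/13, sR=24; mL=120/13, mR=432/13; mL+mR=552/13 → advance +1; mR−mL=24 → turn +1·90°
n=3: pose=(-5,-7,W); sL=15/4, sR=6; mL=15/4, mR=39/4; mL+mR=27/2 → advance +1; mR−mL=6 → turn +1·90°
n=4: pose=(-6,-7,S); sL=120/29, sR=120/41; mL=120/29, mR=8400/1189; mL+mR=13320/1189 → advance +1; mR−mL=120/41 → turn +1·90°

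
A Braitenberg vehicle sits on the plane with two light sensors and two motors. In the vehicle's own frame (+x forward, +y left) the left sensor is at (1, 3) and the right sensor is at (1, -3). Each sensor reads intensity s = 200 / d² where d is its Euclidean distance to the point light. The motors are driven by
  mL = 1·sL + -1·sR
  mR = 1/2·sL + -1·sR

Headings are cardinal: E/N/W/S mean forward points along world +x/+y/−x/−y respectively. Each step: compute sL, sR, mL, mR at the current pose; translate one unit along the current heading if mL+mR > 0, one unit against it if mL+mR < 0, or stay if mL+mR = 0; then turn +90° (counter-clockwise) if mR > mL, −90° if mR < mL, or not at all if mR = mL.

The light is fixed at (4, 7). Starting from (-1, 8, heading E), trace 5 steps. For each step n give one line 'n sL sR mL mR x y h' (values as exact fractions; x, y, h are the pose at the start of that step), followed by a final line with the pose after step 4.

0 25/4 10 -15/4 -55/8 -1 8 E
1 200/9 200/81 1600/81 700/81 -2 8 S
2 100/29 100/29 0 -50/29 -2 7 W
3 40/13 40 -480/13 -500/13 -1 7 N
4 10 25/4 15/4 -5/4 -1 6 E
final 0 6 S

n=0: pose=(-1,8,E); sL=25/4, sR=10; mL=-15/4, mR=-55/8; mL+mR=-85/8 → advance -1; mR−mL=-25/8 → turn -1·90°
n=1: pose=(-2,8,S); sL=200/9, sR=200/81; mL=1600/81, mR=700/81; mL+mR=2300/81 → advance +1; mR−mL=-100/9 → turn -1·90°
n=2: pose=(-2,7,W); sL=100/29, sR=100/29; mL=0, mR=-50/29; mL+mR=-50/29 → advance -1; mR−mL=-50/29 → turn -1·90°
n=3: pose=(-1,7,N); sL=40/13, sR=40; mL=-480/13, mR=-500/13; mL+mR=-980/13 → advance -1; mR−mL=-20/13 → turn -1·90°
n=4: pose=(-1,6,E); sL=10, sR=25/4; mL=15/4, mR=-5/4; mL+mR=5/2 → advance +1; mR−mL=-5 → turn -1·90°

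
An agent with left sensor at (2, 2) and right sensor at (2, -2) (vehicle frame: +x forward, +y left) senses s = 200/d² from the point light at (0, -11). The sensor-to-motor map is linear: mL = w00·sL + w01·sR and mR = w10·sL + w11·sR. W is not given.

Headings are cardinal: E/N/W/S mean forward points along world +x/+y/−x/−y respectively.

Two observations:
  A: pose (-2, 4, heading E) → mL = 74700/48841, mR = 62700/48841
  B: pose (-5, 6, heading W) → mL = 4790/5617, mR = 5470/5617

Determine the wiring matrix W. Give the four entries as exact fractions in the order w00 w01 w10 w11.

1/2 1 1 1/2

obs A: pose=(-2,4,E) → sL=200/289, sR=200/169, mL=74700/48841, mR=62700/48841
obs B: pose=(-5,6,W) → sL=100/137, sR=20/41, mL=4790/5617, mR=5470/5617
sensor matrix S = [[200/289, 200/169], [100/137, 20/41]]; det S = -144368000/274339897
solve [mL_A; mL_B] = S·[w00; w01] and [mR_A; mR_B] = S·[w10; w11]:
  w00 = 1/2, w01 = 1, w10 = 1, w11 = 1/2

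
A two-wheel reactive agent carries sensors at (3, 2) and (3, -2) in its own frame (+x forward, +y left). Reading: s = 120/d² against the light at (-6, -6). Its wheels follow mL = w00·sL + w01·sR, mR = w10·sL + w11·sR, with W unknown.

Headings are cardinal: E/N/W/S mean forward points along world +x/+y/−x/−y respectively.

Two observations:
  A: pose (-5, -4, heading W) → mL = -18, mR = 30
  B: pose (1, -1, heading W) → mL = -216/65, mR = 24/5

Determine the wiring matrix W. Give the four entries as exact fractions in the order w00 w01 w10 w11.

obs A: pose=(-5,-4,W) → sL=30, sR=6, mL=-18, mR=30
obs B: pose=(1,-1,W) → sL=24/5, sR=24/13, mL=-216/65, mR=24/5
sensor matrix S = [[30, 6], [24/5, 24/13]]; det S = 1728/65
solve [mL_A; mL_B] = S·[w00; w01] and [mR_A; mR_B] = S·[w10; w11]:
  w00 = -1/2, w01 = -1/2, w10 = 1, w11 = 0

-1/2 -1/2 1 0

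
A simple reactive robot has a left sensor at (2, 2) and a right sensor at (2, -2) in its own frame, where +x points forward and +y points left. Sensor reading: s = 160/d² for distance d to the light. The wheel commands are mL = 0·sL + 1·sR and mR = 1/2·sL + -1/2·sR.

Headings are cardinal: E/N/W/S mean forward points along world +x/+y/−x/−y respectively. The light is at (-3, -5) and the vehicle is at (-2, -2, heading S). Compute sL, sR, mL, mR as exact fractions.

left sensor world pos  = (0, -4); dL² = 10
right sensor world pos = (-4, -4); dR² = 2
sL = 160/10 = 16
sR = 160/2 = 80
mL = 0·sL + 1·sR = 80
mR = 1/2·sL + -1/2·sR = -32

16 80 80 -32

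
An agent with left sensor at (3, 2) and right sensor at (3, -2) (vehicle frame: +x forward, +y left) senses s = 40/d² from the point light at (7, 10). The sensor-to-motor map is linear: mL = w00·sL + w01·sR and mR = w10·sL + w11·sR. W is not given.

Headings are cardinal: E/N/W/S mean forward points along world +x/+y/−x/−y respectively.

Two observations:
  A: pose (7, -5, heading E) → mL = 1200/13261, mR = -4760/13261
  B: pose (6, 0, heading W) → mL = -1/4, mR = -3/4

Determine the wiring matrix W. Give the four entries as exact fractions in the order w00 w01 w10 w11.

1 -1 -1 -1

obs A: pose=(7,-5,E) → sL=20/89, sR=20/149, mL=1200/13261, mR=-4760/13261
obs B: pose=(6,0,W) → sL=1/4, sR=1/2, mL=-1/4, mR=-3/4
sensor matrix S = [[20/89, 20/149], [1/4, 1/2]]; det S = 1045/13261
solve [mL_A; mL_B] = S·[w00; w01] and [mR_A; mR_B] = S·[w10; w11]:
  w00 = 1, w01 = -1, w10 = -1, w11 = -1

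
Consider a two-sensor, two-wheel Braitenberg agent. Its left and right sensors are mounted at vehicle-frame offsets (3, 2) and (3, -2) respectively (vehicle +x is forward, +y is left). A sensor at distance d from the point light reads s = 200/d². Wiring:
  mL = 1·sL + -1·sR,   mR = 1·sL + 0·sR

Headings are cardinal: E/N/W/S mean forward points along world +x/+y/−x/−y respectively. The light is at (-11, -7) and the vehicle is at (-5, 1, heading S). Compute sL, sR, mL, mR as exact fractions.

left sensor world pos  = (-3, -2); dL² = 89
right sensor world pos = (-7, -2); dR² = 41
sL = 200/89 = 200/89
sR = 200/41 = 200/41
mL = 1·sL + -1·sR = -9600/3649
mR = 1·sL + 0·sR = 200/89

200/89 200/41 -9600/3649 200/89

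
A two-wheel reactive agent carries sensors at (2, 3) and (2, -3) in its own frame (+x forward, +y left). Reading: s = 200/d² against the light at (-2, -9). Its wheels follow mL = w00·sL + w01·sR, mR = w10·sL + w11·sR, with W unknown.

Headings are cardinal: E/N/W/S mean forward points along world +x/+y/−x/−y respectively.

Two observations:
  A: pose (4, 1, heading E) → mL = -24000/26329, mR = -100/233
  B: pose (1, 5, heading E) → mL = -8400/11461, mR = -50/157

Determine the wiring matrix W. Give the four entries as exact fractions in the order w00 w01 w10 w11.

1 -1 -1/2 0

obs A: pose=(4,1,E) → sL=200/233, sR=200/113, mL=-24000/26329, mR=-100/233
obs B: pose=(1,5,E) → sL=100/157, sR=100/73, mL=-8400/11461, mR=-50/157
sensor matrix S = [[200/233, 200/113], [100/157, 100/73]]; det S = 14640000/301756669
solve [mL_A; mL_B] = S·[w00; w01] and [mR_A; mR_B] = S·[w10; w11]:
  w00 = 1, w01 = -1, w10 = -1/2, w11 = 0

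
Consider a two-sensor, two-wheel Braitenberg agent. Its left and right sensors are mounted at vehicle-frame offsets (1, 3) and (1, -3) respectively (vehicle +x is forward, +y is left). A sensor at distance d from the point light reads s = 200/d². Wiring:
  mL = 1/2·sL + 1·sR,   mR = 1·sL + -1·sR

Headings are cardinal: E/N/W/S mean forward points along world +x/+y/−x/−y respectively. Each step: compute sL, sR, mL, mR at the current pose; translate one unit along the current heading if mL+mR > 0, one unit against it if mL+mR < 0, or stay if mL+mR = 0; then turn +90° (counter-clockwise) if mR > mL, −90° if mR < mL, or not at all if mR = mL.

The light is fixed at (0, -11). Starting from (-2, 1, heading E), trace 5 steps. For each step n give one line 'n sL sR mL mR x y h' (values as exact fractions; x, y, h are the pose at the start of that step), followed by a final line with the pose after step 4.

0 100/113 100/41 13350/4633 -7200/4633 -2 1 E
1 8/5 200/137 1548/685 96/685 -1 1 S
2 50/17 1 42/17 33/17 -1 0 W
3 200/169 40/29 9660/4901 -960/4901 -2 0 N
4 100/113 100/41 13350/4633 -7200/4633 -2 1 E
final -1 1 S

n=0: pose=(-2,1,E); sL=100/113, sR=100/41; mL=13350/4633, mR=-7200/4633; mL+mR=150/113 → advance +1; mR−mL=-20550/4633 → turn -1·90°
n=1: pose=(-1,1,S); sL=8/5, sR=200/137; mL=1548/685, mR=96/685; mL+mR=12/5 → advance +1; mR−mL=-1452/685 → turn -1·90°
n=2: pose=(-1,0,W); sL=50/17, sR=1; mL=42/17, mR=33/17; mL+mR=75/17 → advance +1; mR−mL=-9/17 → turn -1·90°
n=3: pose=(-2,0,N); sL=200/169, sR=40/29; mL=9660/4901, mR=-960/4901; mL+mR=300/169 → advance +1; mR−mL=-10620/4901 → turn -1·90°
n=4: pose=(-2,1,E); sL=100/113, sR=100/41; mL=13350/4633, mR=-7200/4633; mL+mR=150/113 → advance +1; mR−mL=-20550/4633 → turn -1·90°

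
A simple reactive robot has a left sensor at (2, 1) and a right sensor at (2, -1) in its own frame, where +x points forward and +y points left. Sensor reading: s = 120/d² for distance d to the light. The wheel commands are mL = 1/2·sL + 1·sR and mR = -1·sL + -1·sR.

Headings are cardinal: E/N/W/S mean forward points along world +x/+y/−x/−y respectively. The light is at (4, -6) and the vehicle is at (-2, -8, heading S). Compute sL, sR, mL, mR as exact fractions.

left sensor world pos  = (-1, -10); dL² = 41
right sensor world pos = (-3, -10); dR² = 65
sL = 120/41 = 120/41
sR = 120/65 = 24/13
mL = 1/2·sL + 1·sR = 1764/533
mR = -1·sL + -1·sR = -2544/533

120/41 24/13 1764/533 -2544/533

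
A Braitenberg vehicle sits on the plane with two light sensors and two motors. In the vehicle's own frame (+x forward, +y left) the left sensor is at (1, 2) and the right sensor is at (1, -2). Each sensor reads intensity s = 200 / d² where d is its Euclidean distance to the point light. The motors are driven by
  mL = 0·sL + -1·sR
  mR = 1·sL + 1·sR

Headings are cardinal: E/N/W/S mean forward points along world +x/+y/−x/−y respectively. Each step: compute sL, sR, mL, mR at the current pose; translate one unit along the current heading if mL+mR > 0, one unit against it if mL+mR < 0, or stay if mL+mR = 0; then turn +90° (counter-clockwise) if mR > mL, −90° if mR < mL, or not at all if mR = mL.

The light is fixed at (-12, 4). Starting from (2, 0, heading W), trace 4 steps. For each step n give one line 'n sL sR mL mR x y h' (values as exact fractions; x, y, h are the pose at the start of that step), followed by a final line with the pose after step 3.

n=0: pose=(2,0,W); sL=40/41, sR=200/173; mL=-200/173, mR=15120/7093; mL+mR=40/41 → advance +1; mR−mL=23320/7093 → turn +1·90°
n=1: pose=(1,0,S); sL=4/5, sR=100/73; mL=-100/73, mR=792/365; mL+mR=4/5 → advance +1; mR−mL=1292/365 → turn +1·90°
n=2: pose=(1,-1,E); sL=40/41, sR=40/49; mL=-40/49, mR=3600/2009; mL+mR=40/41 → advance +1; mR−mL=5240/2009 → turn +1·90°
n=3: pose=(2,-1,N); sL=5/4, sR=25/34; mL=-25/34, mR=135/68; mL+mR=5/4 → advance +1; mR−mL=185/68 → turn +1·90°

0 40/41 200/173 -200/173 15120/7093 2 0 W
1 4/5 100/73 -100/73 792/365 1 0 S
2 40/41 40/49 -40/49 3600/2009 1 -1 E
3 5/4 25/34 -25/34 135/68 2 -1 N
final 2 0 W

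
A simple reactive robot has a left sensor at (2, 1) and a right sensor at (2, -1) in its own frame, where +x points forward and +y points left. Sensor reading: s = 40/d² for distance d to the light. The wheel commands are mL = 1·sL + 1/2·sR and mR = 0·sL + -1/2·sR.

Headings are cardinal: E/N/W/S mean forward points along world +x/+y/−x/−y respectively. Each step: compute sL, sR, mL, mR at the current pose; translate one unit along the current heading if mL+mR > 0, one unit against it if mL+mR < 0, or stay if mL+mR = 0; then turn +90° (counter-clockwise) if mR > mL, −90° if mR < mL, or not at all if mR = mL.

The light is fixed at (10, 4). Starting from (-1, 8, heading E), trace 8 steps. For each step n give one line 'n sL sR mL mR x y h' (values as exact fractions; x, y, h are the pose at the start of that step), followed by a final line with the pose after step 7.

0 20/53 4/9 286/477 -2/9 -1 8 E
1 8/17 8/25 268/425 -4/25 0 8 S
2 10/37 1/4 117/296 -1/8 0 7 W
3 40/169 8/25 1676/4225 -4/25 -1 7 N
4 20/53 4/9 286/477 -2/9 -1 8 E
5 8/17 8/25 268/425 -4/25 0 8 S
6 10/37 1/4 117/296 -1/8 0 7 W
7 40/169 8/25 1676/4225 -4/25 -1 7 N
final -1 8 E

n=0: pose=(-1,8,E); sL=20/53, sR=4/9; mL=286/477, mR=-2/9; mL+mR=20/53 → advance +1; mR−mL=-392/477 → turn -1·90°
n=1: pose=(0,8,S); sL=8/17, sR=8/25; mL=268/425, mR=-4/25; mL+mR=8/17 → advance +1; mR−mL=-336/425 → turn -1·90°
n=2: pose=(0,7,W); sL=10/37, sR=1/4; mL=117/296, mR=-1/8; mL+mR=10/37 → advance +1; mR−mL=-77/148 → turn -1·90°
n=3: pose=(-1,7,N); sL=40/169, sR=8/25; mL=1676/4225, mR=-4/25; mL+mR=40/169 → advance +1; mR−mL=-2352/4225 → turn -1·90°
n=4: pose=(-1,8,E); sL=20/53, sR=4/9; mL=286/477, mR=-2/9; mL+mR=20/53 → advance +1; mR−mL=-392/477 → turn -1·90°
n=5: pose=(0,8,S); sL=8/17, sR=8/25; mL=268/425, mR=-4/25; mL+mR=8/17 → advance +1; mR−mL=-336/425 → turn -1·90°
n=6: pose=(0,7,W); sL=10/37, sR=1/4; mL=117/296, mR=-1/8; mL+mR=10/37 → advance +1; mR−mL=-77/148 → turn -1·90°
n=7: pose=(-1,7,N); sL=40/169, sR=8/25; mL=1676/4225, mR=-4/25; mL+mR=40/169 → advance +1; mR−mL=-2352/4225 → turn -1·90°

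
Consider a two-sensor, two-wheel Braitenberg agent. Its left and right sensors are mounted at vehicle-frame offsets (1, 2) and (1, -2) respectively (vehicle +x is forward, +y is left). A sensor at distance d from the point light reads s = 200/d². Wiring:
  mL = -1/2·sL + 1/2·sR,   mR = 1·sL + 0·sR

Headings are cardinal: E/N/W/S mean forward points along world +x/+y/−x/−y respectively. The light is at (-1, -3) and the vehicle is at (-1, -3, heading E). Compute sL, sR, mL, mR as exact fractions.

left sensor world pos  = (0, -1); dL² = 5
right sensor world pos = (0, -5); dR² = 5
sL = 200/5 = 40
sR = 200/5 = 40
mL = -1/2·sL + 1/2·sR = 0
mR = 1·sL + 0·sR = 40

40 40 0 40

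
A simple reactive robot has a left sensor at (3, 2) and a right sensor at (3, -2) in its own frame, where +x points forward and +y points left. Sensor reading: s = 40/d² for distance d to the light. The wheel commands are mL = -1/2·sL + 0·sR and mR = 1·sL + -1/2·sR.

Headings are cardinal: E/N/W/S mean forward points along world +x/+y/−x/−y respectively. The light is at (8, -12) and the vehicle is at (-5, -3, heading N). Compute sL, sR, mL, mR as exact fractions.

40/369 8/53 -20/369 644/19557

left sensor world pos  = (-7, 0); dL² = 369
right sensor world pos = (-3, 0); dR² = 265
sL = 40/369 = 40/369
sR = 40/265 = 8/53
mL = -1/2·sL + 0·sR = -20/369
mR = 1·sL + -1/2·sR = 644/19557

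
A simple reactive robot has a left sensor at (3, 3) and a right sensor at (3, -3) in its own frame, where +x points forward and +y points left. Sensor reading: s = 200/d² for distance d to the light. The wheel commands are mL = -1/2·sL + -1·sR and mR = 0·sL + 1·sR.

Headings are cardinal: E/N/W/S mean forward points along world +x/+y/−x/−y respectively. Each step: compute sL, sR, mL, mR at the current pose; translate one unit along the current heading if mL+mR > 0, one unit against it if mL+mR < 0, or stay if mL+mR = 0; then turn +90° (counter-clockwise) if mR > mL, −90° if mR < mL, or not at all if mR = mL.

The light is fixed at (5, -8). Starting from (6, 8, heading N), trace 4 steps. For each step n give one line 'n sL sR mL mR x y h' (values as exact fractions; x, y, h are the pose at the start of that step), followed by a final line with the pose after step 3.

0 40/73 200/377 -22140/27521 200/377 6 8 N
1 50/37 25/41 -1950/1517 25/41 6 7 W
2 200/169 40/29 -9660/4901 40/29 7 7 S
3 100/193 100/97 -24150/18721 100/97 7 8 E
final 6 8 N

n=0: pose=(6,8,N); sL=40/73, sR=200/377; mL=-22140/27521, mR=200/377; mL+mR=-20/73 → advance -1; mR−mL=36740/27521 → turn +1·90°
n=1: pose=(6,7,W); sL=50/37, sR=25/41; mL=-1950/1517, mR=25/41; mL+mR=-25/37 → advance -1; mR−mL=2875/1517 → turn +1·90°
n=2: pose=(7,7,S); sL=200/169, sR=40/29; mL=-9660/4901, mR=40/29; mL+mR=-100/169 → advance -1; mR−mL=16420/4901 → turn +1·90°
n=3: pose=(7,8,E); sL=100/193, sR=100/97; mL=-24150/18721, mR=100/97; mL+mR=-50/193 → advance -1; mR−mL=43450/18721 → turn +1·90°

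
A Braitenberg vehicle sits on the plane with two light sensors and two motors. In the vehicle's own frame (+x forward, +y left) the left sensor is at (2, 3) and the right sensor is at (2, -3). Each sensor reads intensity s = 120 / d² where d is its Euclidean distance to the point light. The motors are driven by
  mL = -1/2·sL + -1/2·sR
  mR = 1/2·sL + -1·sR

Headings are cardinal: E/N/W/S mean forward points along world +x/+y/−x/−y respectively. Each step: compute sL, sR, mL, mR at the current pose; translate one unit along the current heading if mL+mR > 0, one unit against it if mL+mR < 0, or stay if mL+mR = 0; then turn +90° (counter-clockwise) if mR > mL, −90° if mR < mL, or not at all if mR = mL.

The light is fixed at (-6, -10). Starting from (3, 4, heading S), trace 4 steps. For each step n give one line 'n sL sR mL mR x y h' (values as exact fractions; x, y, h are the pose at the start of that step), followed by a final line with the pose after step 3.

0 5/12 2/3 -13/24 -11/24 3 4 S
1 24/89 24/53 -1704/4717 -1500/4717 3 5 E
2 60/157 12/41 -2172/6437 -654/6437 2 5 N
3 120/157 24/65 -5784/10205 132/10205 2 4 W
final 3 4 S

n=0: pose=(3,4,S); sL=5/12, sR=2/3; mL=-13/24, mR=-11/24; mL+mR=-1 → advance -1; mR−mL=1/12 → turn +1·90°
n=1: pose=(3,5,E); sL=24/89, sR=24/53; mL=-1704/4717, mR=-1500/4717; mL+mR=-36/53 → advance -1; mR−mL=204/4717 → turn +1·90°
n=2: pose=(2,5,N); sL=60/157, sR=12/41; mL=-2172/6437, mR=-654/6437; mL+mR=-18/41 → advance -1; mR−mL=1518/6437 → turn +1·90°
n=3: pose=(2,4,W); sL=120/157, sR=24/65; mL=-5784/10205, mR=132/10205; mL+mR=-36/65 → advance -1; mR−mL=5916/10205 → turn +1·90°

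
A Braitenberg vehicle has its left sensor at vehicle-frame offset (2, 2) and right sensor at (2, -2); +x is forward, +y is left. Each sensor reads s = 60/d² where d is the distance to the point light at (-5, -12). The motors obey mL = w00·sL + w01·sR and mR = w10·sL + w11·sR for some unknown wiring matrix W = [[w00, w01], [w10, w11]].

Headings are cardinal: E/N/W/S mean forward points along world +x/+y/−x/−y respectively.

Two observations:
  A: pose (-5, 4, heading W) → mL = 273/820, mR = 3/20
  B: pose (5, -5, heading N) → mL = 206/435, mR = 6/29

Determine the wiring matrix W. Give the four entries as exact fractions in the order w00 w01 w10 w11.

1/2 1 1/2 0

obs A: pose=(-5,4,W) → sL=3/10, sR=15/82, mL=273/820, mR=3/20
obs B: pose=(5,-5,N) → sL=12/29, sR=4/15, mL=206/435, mR=6/29
sensor matrix S = [[3/10, 15/82], [12/29, 4/15]]; det S = 128/29725
solve [mL_A; mL_B] = S·[w00; w01] and [mR_A; mR_B] = S·[w10; w11]:
  w00 = 1/2, w01 = 1, w10 = 1/2, w11 = 0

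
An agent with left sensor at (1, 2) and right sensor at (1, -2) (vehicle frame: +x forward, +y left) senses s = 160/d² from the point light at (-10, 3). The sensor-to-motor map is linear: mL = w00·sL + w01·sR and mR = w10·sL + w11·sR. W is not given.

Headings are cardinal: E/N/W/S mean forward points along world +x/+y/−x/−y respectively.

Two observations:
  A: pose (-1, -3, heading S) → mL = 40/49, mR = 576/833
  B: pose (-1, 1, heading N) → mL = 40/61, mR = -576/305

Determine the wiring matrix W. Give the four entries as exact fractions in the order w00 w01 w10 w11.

0 1/2 -1 1

obs A: pose=(-1,-3,S) → sL=16/17, sR=80/49, mL=40/49, mR=576/833
obs B: pose=(-1,1,N) → sL=16/5, sR=80/61, mL=40/61, mR=-576/305
sensor matrix S = [[16/17, 80/49], [16/5, 80/61]]; det S = -202752/50813
solve [mL_A; mL_B] = S·[w00; w01] and [mR_A; mR_B] = S·[w10; w11]:
  w00 = 0, w01 = 1/2, w10 = -1, w11 = 1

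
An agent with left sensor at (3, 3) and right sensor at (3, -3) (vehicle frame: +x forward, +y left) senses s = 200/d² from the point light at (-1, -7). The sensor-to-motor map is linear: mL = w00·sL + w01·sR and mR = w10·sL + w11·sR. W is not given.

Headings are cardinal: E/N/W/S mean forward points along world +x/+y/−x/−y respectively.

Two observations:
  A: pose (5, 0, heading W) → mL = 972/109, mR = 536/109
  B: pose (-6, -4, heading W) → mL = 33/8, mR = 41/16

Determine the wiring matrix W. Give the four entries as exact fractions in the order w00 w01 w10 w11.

1 1/2 1/2 1/2

obs A: pose=(5,0,W) → sL=8, sR=200/109, mL=972/109, mR=536/109
obs B: pose=(-6,-4,W) → sL=25/8, sR=2, mL=33/8, mR=41/16
sensor matrix S = [[8, 200/109], [25/8, 2]]; det S = 1119/109
solve [mL_A; mL_B] = S·[w00; w01] and [mR_A; mR_B] = S·[w10; w11]:
  w00 = 1, w01 = 1/2, w10 = 1/2, w11 = 1/2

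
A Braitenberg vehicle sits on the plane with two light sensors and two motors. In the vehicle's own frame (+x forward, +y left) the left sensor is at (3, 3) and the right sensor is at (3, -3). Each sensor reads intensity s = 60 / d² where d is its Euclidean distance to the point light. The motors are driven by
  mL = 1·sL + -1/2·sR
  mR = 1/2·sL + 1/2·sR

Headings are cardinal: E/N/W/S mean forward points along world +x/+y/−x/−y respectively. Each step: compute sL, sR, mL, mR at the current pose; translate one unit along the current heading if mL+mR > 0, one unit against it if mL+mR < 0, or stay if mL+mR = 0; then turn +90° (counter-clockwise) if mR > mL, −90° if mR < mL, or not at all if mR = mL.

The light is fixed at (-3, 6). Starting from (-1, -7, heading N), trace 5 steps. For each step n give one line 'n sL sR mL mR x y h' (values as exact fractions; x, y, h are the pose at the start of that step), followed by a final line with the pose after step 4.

0 60/101 12/25 894/2525 1356/2525 -1 -7 N
1 30/113 30/41 -465/4633 2310/4633 -1 -6 W
2 60/241 60/229 6510/55189 14100/55189 -2 -6 S
3 15/29 15/68 1605/3944 1455/3944 -2 -7 E
4 60/281 60/257 6990/72217 16140/72217 -1 -7 S
final -1 -8 E

n=0: pose=(-1,-7,N); sL=60/101, sR=12/25; mL=894/2525, mR=1356/2525; mL+mR=90/101 → advance +1; mR−mL=462/2525 → turn +1·90°
n=1: pose=(-1,-6,W); sL=30/113, sR=30/41; mL=-465/4633, mR=2310/4633; mL+mR=45/113 → advance +1; mR−mL=2775/4633 → turn +1·90°
n=2: pose=(-2,-6,S); sL=60/241, sR=60/229; mL=6510/55189, mR=14100/55189; mL+mR=90/241 → advance +1; mR−mL=7590/55189 → turn +1·90°
n=3: pose=(-2,-7,E); sL=15/29, sR=15/68; mL=1605/3944, mR=1455/3944; mL+mR=45/58 → advance +1; mR−mL=-75/1972 → turn -1·90°
n=4: pose=(-1,-7,S); sL=60/281, sR=60/257; mL=6990/72217, mR=16140/72217; mL+mR=90/281 → advance +1; mR−mL=9150/72217 → turn +1·90°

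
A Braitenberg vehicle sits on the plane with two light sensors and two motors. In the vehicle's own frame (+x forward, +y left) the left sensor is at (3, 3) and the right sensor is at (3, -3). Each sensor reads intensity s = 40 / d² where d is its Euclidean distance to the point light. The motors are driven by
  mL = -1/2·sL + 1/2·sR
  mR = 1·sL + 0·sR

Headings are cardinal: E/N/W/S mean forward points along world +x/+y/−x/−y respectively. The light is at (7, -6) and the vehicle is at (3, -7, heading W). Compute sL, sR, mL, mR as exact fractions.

8/13 40/53 48/689 8/13

left sensor world pos  = (0, -10); dL² = 65
right sensor world pos = (0, -4); dR² = 53
sL = 40/65 = 8/13
sR = 40/53 = 40/53
mL = -1/2·sL + 1/2·sR = 48/689
mR = 1·sL + 0·sR = 8/13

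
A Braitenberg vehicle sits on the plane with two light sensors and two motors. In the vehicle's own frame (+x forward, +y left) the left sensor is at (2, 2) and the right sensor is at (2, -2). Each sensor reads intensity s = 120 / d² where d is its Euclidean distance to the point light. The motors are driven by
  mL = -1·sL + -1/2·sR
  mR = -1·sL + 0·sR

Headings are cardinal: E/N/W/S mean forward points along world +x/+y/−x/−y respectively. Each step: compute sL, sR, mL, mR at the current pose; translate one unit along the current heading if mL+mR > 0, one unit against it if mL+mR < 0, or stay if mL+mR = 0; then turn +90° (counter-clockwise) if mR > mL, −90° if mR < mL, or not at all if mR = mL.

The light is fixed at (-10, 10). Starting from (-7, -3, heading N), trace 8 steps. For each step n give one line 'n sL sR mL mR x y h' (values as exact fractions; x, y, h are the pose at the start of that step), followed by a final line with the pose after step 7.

0 60/61 60/73 -6210/4453 -60/61 -7 -3 N
1 120/257 24/29 -6564/7453 -120/257 -7 -4 W
2 30/73 6/13 -609/949 -30/73 -6 -4 S
3 120/157 40/87 -13580/13659 -120/157 -6 -3 E
4 60/61 60/73 -6210/4453 -60/61 -7 -3 N
5 120/257 24/29 -6564/7453 -120/257 -7 -4 W
6 30/73 6/13 -609/949 -30/73 -6 -4 S
7 120/157 40/87 -13580/13659 -120/157 -6 -3 E
final -7 -3 N

n=0: pose=(-7,-3,N); sL=60/61, sR=60/73; mL=-6210/4453, mR=-60/61; mL+mR=-10590/4453 → advance -1; mR−mL=30/73 → turn +1·90°
n=1: pose=(-7,-4,W); sL=120/257, sR=24/29; mL=-6564/7453, mR=-120/257; mL+mR=-10044/7453 → advance -1; mR−mL=12/29 → turn +1·90°
n=2: pose=(-6,-4,S); sL=30/73, sR=6/13; mL=-609/949, mR=-30/73; mL+mR=-999/949 → advance -1; mR−mL=3/13 → turn +1·90°
n=3: pose=(-6,-3,E); sL=120/157, sR=40/87; mL=-13580/13659, mR=-120/157; mL+mR=-24020/13659 → advance -1; mR−mL=20/87 → turn +1·90°
n=4: pose=(-7,-3,N); sL=60/61, sR=60/73; mL=-6210/4453, mR=-60/61; mL+mR=-10590/4453 → advance -1; mR−mL=30/73 → turn +1·90°
n=5: pose=(-7,-4,W); sL=120/257, sR=24/29; mL=-6564/7453, mR=-120/257; mL+mR=-10044/7453 → advance -1; mR−mL=12/29 → turn +1·90°
n=6: pose=(-6,-4,S); sL=30/73, sR=6/13; mL=-609/949, mR=-30/73; mL+mR=-999/949 → advance -1; mR−mL=3/13 → turn +1·90°
n=7: pose=(-6,-3,E); sL=120/157, sR=40/87; mL=-13580/13659, mR=-120/157; mL+mR=-24020/13659 → advance -1; mR−mL=20/87 → turn +1·90°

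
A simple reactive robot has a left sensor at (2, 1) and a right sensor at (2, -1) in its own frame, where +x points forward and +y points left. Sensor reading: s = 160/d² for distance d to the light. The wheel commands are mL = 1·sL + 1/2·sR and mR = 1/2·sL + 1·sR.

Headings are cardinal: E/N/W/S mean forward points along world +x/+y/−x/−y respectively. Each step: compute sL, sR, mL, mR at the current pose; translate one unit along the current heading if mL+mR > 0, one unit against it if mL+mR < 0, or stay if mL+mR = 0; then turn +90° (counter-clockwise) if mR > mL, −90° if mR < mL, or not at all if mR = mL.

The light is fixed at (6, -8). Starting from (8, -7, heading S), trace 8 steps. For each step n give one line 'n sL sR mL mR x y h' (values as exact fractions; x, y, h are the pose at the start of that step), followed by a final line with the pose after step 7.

n=0: pose=(8,-7,S); sL=16, sR=80; mL=56, mR=88; mL+mR=144 → advance +1; mR−mL=32 → turn +1·90°
n=1: pose=(8,-8,E); sL=160/17, sR=160/17; mL=240/17, mR=240/17; mL+mR=480/17 → advance +1; mR−mL=0 → turn +0·90°
n=2: pose=(9,-8,E); sL=80/13, sR=80/13; mL=120/13, mR=120/13; mL+mR=240/13 → advance +1; mR−mL=0 → turn +0·90°
n=3: pose=(10,-8,E); sL=160/37, sR=160/37; mL=240/37, mR=240/37; mL+mR=480/37 → advance +1; mR−mL=0 → turn +0·90°
n=4: pose=(11,-8,E); sL=16/5, sR=16/5; mL=24/5, mR=24/5; mL+mR=48/5 → advance +1; mR−mL=0 → turn +0·90°
n=5: pose=(12,-8,E); sL=32/13, sR=32/13; mL=48/13, mR=48/13; mL+mR=96/13 → advance +1; mR−mL=0 → turn +0·90°
n=6: pose=(13,-8,E); sL=80/41, sR=80/41; mL=120/41, mR=120/41; mL+mR=240/41 → advance +1; mR−mL=0 → turn +0·90°
n=7: pose=(14,-8,E); sL=160/101, sR=160/101; mL=240/101, mR=240/101; mL+mR=480/101 → advance +1; mR−mL=0 → turn +0·90°

0 16 80 56 88 8 -7 S
1 160/17 160/17 240/17 240/17 8 -8 E
2 80/13 80/13 120/13 120/13 9 -8 E
3 160/37 160/37 240/37 240/37 10 -8 E
4 16/5 16/5 24/5 24/5 11 -8 E
5 32/13 32/13 48/13 48/13 12 -8 E
6 80/41 80/41 120/41 120/41 13 -8 E
7 160/101 160/101 240/101 240/101 14 -8 E
final 15 -8 E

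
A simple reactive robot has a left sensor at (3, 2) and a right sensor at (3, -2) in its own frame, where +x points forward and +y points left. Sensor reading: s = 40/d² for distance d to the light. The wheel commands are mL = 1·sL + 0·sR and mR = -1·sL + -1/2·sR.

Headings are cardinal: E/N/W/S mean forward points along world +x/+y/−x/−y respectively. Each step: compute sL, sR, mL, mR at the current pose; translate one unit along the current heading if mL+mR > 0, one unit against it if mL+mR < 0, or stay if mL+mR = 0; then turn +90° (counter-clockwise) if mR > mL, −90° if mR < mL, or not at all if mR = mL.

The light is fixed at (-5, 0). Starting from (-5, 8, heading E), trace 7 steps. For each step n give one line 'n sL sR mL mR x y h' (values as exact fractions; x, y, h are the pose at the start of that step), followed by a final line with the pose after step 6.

n=0: pose=(-5,8,E); sL=40/109, sR=8/9; mL=40/109, mR=-796/981; mL+mR=-4/9 → advance -1; mR−mL=-1156/981 → turn -1·90°
n=1: pose=(-6,8,S); sL=20/13, sR=20/17; mL=20/13, mR=-470/221; mL+mR=-10/17 → advance -1; mR−mL=-810/221 → turn -1·90°
n=2: pose=(-6,9,W); sL=8/13, sR=40/137; mL=8/13, mR=-1356/1781; mL+mR=-20/137 → advance -1; mR−mL=-2452/1781 → turn -1·90°
n=3: pose=(-5,9,N); sL=10/37, sR=10/37; mL=10/37, mR=-15/37; mL+mR=-5/37 → advance -1; mR−mL=-25/37 → turn -1·90°
n=4: pose=(-5,8,E); sL=40/109, sR=8/9; mL=40/109, mR=-796/981; mL+mR=-4/9 → advance -1; mR−mL=-1156/981 → turn -1·90°
n=5: pose=(-6,8,S); sL=20/13, sR=20/17; mL=20/13, mR=-470/221; mL+mR=-10/17 → advance -1; mR−mL=-810/221 → turn -1·90°
n=6: pose=(-6,9,W); sL=8/13, sR=40/137; mL=8/13, mR=-1356/1781; mL+mR=-20/137 → advance -1; mR−mL=-2452/1781 → turn -1·90°

0 40/109 8/9 40/109 -796/981 -5 8 E
1 20/13 20/17 20/13 -470/221 -6 8 S
2 8/13 40/137 8/13 -1356/1781 -6 9 W
3 10/37 10/37 10/37 -15/37 -5 9 N
4 40/109 8/9 40/109 -796/981 -5 8 E
5 20/13 20/17 20/13 -470/221 -6 8 S
6 8/13 40/137 8/13 -1356/1781 -6 9 W
final -5 9 N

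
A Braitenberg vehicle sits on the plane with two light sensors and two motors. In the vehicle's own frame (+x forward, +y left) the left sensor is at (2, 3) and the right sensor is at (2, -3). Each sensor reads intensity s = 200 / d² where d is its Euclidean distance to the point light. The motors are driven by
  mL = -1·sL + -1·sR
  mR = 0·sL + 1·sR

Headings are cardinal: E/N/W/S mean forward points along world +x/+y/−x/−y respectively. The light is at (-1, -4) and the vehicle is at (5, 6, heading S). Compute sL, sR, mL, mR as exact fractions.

40/29 200/73 -8720/2117 200/73

left sensor world pos  = (8, 4); dL² = 145
right sensor world pos = (2, 4); dR² = 73
sL = 200/145 = 40/29
sR = 200/73 = 200/73
mL = -1·sL + -1·sR = -8720/2117
mR = 0·sL + 1·sR = 200/73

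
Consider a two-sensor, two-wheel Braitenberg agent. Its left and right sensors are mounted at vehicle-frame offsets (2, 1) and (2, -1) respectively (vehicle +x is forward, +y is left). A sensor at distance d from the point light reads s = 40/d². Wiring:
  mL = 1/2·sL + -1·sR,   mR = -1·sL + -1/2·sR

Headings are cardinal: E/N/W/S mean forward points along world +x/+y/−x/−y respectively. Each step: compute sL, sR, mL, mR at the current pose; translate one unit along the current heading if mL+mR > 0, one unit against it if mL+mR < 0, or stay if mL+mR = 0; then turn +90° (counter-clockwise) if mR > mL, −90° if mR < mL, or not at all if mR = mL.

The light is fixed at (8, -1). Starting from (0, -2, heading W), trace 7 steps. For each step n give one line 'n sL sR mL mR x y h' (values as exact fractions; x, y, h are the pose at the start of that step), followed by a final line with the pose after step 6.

n=0: pose=(0,-2,W); sL=5/13, sR=2/5; mL=-27/130, mR=-38/65; mL+mR=-103/130 → advance -1; mR−mL=-49/130 → turn -1·90°
n=1: pose=(1,-2,N); sL=8/13, sR=40/37; mL=-372/481, mR=-556/481; mL+mR=-928/481 → advance -1; mR−mL=-184/481 → turn -1·90°
n=2: pose=(1,-3,E); sL=20/13, sR=20/17; mL=-90/221, mR=-470/221; mL+mR=-560/221 → advance -1; mR−mL=-380/221 → turn -1·90°
n=3: pose=(0,-3,S); sL=8/13, sR=40/97; mL=-132/1261, mR=-1036/1261; mL+mR=-1168/1261 → advance -1; mR−mL=-904/1261 → turn -1·90°
n=4: pose=(0,-2,W); sL=5/13, sR=2/5; mL=-27/130, mR=-38/65; mL+mR=-103/130 → advance -1; mR−mL=-49/130 → turn -1·90°
n=5: pose=(1,-2,N); sL=8/13, sR=40/37; mL=-372/481, mR=-556/481; mL+mR=-928/481 → advance -1; mR−mL=-184/481 → turn -1·90°
n=6: pose=(1,-3,E); sL=20/13, sR=20/17; mL=-90/221, mR=-470/221; mL+mR=-560/221 → advance -1; mR−mL=-380/221 → turn -1·90°

0 5/13 2/5 -27/130 -38/65 0 -2 W
1 8/13 40/37 -372/481 -556/481 1 -2 N
2 20/13 20/17 -90/221 -470/221 1 -3 E
3 8/13 40/97 -132/1261 -1036/1261 0 -3 S
4 5/13 2/5 -27/130 -38/65 0 -2 W
5 8/13 40/37 -372/481 -556/481 1 -2 N
6 20/13 20/17 -90/221 -470/221 1 -3 E
final 0 -3 S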